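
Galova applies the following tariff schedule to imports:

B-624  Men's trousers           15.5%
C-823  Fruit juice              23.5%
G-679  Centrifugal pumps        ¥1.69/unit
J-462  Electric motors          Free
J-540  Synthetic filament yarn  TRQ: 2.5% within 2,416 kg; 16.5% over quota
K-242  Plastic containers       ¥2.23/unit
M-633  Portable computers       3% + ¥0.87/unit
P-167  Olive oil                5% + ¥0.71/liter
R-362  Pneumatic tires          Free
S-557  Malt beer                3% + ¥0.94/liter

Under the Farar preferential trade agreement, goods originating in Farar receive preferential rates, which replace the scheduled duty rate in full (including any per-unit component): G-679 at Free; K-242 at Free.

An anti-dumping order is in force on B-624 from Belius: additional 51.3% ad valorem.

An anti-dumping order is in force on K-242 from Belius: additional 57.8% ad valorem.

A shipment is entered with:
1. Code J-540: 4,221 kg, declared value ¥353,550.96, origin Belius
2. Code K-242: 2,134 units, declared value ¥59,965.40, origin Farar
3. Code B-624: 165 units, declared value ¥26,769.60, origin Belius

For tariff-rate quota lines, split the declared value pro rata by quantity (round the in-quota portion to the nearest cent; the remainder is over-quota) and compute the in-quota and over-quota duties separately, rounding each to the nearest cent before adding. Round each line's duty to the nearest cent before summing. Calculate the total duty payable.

¥47,887.01

Line 1 (J-540, Belius, 4,221 kg, ¥353,550.96):
Code J-540 is under a tariff-rate quota (threshold 2,416 kg). In-quota: 2,416 kg at 2.5%; over-quota: 1,805 kg at 16.5%.
Pro-rata value split: in-quota = ¥353,550.96 × 2,416/4,221 = ¥202,364.16; over-quota = ¥353,550.96 − ¥202,364.16 = ¥151,186.80.
In-quota duty = ¥202,364.16 × 2.5% = ¥5,059.10. Over-quota duty = ¥151,186.80 × 16.5% = ¥24,945.82.
Line duty = ¥5,059.10 + ¥24,945.82 = ¥30,004.92.
Line 2 (K-242, Farar, 2,134 units, ¥59,965.40):
Base rate for K-242 is ¥2.23/unit.
Origin Farar qualifies under the Galova–Farar agreement and K-242 is covered: preferential rate Free applies instead.
The additional-duty order on K-242 targets Belius, not Farar; it does not apply.
Duty = ¥59,965.40 × 0% = ¥0.00.
Line 3 (B-624, Belius, 165 units, ¥26,769.60):
Base rate for B-624 is 15.5%.
Additional duty on B-624 from Belius: +51.3%. Applied ad valorem rate: 15.5% + 51.3% = 66.8%.
Duty = ¥26,769.60 × 66.8% = ¥17,882.09.
Total = ¥30,004.92 + ¥0.00 + ¥17,882.09 = ¥47,887.01.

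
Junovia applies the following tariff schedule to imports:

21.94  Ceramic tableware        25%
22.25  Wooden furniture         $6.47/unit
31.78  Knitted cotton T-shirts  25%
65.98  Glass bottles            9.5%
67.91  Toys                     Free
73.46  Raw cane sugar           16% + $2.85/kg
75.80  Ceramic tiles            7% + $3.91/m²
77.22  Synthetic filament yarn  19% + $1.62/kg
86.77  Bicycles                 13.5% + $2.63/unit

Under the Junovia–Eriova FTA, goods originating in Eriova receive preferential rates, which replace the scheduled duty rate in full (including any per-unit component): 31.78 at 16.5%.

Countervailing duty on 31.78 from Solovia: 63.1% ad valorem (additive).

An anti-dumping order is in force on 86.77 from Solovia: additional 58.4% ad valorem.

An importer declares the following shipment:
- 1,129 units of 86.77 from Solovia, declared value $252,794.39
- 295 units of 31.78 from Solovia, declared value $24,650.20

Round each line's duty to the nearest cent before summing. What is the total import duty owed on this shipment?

Line 1 (86.77, Solovia, 1,129 units, $252,794.39):
Base rate for 86.77 is 13.5% + $2.63/unit.
Additional duty on 86.77 from Solovia: +58.4%. Applied ad valorem rate: 13.5% + 58.4% = 71.9%.
Duty = $252,794.39 × 71.9% + 1,129 × $2.63 = $184,728.44.
Line 2 (31.78, Solovia, 295 units, $24,650.20):
Base rate for 31.78 is 25%.
31.78 has an FTA preferential rate, but origin Solovia is not Eriova; base rate stands.
Additional duty on 31.78 from Solovia: +63.1%. Applied ad valorem rate: 25% + 63.1% = 88.1%.
Duty = $24,650.20 × 88.1% = $21,716.83.
Total = $184,728.44 + $21,716.83 = $206,445.27.

$206,445.27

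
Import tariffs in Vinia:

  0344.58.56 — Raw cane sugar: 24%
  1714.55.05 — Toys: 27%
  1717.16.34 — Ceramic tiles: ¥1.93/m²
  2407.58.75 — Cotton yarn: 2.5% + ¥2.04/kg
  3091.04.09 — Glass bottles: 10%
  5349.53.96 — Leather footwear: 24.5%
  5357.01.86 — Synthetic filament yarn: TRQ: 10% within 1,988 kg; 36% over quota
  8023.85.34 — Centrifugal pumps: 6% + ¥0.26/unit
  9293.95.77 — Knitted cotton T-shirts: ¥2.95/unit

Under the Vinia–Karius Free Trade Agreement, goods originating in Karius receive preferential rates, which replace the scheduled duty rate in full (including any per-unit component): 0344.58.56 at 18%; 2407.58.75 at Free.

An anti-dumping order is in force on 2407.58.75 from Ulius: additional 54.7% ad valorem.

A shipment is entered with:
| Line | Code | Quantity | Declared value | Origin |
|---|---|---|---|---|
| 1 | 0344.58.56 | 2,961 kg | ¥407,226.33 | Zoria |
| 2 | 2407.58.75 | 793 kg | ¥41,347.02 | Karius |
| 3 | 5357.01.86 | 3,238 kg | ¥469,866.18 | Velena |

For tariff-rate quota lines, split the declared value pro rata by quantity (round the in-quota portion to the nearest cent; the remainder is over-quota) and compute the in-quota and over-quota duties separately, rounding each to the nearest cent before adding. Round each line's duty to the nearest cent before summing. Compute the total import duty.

Line 1 (0344.58.56, Zoria, 2,961 kg, ¥407,226.33):
Base rate for 0344.58.56 is 24%.
0344.58.56 has an FTA preferential rate, but origin Zoria is not Karius; base rate stands.
Duty = ¥407,226.33 × 24% = ¥97,734.32.
Line 2 (2407.58.75, Karius, 793 kg, ¥41,347.02):
Base rate for 2407.58.75 is 2.5% + ¥2.04/kg.
Origin Karius qualifies under the Vinia–Karius agreement and 2407.58.75 is covered: preferential rate Free applies instead.
The additional-duty order on 2407.58.75 targets Ulius, not Karius; it does not apply.
Duty = ¥41,347.02 × 0% = ¥0.00.
Line 3 (5357.01.86, Velena, 3,238 kg, ¥469,866.18):
Code 5357.01.86 is under a tariff-rate quota (threshold 1,988 kg). In-quota: 1,988 kg at 10%; over-quota: 1,250 kg at 36%.
Pro-rata value split: in-quota = ¥469,866.18 × 1,988/3,238 = ¥288,478.68; over-quota = ¥469,866.18 − ¥288,478.68 = ¥181,387.50.
In-quota duty = ¥288,478.68 × 10% = ¥28,847.87. Over-quota duty = ¥181,387.50 × 36% = ¥65,299.50.
Line duty = ¥28,847.87 + ¥65,299.50 = ¥94,147.37.
Total = ¥97,734.32 + ¥0.00 + ¥94,147.37 = ¥191,881.69.

¥191,881.69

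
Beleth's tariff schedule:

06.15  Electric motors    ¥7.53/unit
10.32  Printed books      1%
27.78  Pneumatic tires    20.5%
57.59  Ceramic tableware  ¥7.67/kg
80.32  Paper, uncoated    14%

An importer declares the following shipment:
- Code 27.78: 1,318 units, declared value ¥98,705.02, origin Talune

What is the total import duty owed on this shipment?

Line 1 (27.78, Talune, 1,318 units, ¥98,705.02):
Base rate for 27.78 is 20.5%.
Duty = ¥98,705.02 × 20.5% = ¥20,234.53.

¥20,234.53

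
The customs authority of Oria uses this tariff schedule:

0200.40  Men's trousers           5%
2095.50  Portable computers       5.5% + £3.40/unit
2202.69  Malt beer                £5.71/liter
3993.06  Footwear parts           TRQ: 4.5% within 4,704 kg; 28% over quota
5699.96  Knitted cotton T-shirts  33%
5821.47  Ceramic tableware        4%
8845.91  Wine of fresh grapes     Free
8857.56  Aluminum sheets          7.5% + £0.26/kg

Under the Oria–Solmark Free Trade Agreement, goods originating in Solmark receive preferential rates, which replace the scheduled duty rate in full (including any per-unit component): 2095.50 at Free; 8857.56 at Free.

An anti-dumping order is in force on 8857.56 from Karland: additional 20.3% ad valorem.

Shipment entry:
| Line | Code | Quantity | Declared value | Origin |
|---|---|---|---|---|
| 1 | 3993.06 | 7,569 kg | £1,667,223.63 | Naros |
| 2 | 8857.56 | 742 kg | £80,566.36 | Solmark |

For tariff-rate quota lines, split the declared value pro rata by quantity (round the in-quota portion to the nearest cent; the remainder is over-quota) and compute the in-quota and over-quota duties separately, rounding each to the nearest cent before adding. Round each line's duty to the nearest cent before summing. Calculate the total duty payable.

Line 1 (3993.06, Naros, 7,569 kg, £1,667,223.63):
Code 3993.06 is under a tariff-rate quota (threshold 4,704 kg). In-quota: 4,704 kg at 4.5%; over-quota: 2,865 kg at 28%.
Pro-rata value split: in-quota = £1,667,223.63 × 4,704/7,569 = £1,036,150.08; over-quota = £1,667,223.63 − £1,036,150.08 = £631,073.55.
In-quota duty = £1,036,150.08 × 4.5% = £46,626.75. Over-quota duty = £631,073.55 × 28% = £176,700.59.
Line duty = £46,626.75 + £176,700.59 = £223,327.34.
Line 2 (8857.56, Solmark, 742 kg, £80,566.36):
Base rate for 8857.56 is 7.5% + £0.26/kg.
Origin Solmark qualifies under the Oria–Solmark agreement and 8857.56 is covered: preferential rate Free applies instead.
The additional-duty order on 8857.56 targets Karland, not Solmark; it does not apply.
Duty = £80,566.36 × 0% = £0.00.
Total = £223,327.34 + £0.00 = £223,327.34.

£223,327.34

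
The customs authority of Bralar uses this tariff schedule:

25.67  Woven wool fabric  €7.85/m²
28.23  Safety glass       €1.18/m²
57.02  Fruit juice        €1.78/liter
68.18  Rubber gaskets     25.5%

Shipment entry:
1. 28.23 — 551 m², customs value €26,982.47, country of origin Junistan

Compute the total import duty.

€650.18

Line 1 (28.23, Junistan, 551 m², €26,982.47):
Base rate for 28.23 is €1.18/m².
Duty = 551 × €1.18 = €650.18.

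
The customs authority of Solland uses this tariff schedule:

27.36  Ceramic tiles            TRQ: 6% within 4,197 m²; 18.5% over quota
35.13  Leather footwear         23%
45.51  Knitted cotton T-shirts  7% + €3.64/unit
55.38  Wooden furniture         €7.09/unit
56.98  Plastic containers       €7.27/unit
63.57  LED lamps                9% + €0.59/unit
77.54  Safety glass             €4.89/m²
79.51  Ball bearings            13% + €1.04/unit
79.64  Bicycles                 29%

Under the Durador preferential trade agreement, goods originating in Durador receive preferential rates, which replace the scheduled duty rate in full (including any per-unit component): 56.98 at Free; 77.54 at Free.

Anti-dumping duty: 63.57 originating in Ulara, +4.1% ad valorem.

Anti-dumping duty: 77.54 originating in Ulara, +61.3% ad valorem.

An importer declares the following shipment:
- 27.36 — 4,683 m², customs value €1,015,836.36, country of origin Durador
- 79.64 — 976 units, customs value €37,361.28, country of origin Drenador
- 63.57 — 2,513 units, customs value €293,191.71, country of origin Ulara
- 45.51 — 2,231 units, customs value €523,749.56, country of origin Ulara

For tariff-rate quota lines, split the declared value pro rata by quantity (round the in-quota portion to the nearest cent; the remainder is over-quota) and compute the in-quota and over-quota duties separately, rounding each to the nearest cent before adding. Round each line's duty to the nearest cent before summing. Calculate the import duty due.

€169,636.93

Line 1 (27.36, Durador, 4,683 m², €1,015,836.36):
Code 27.36 is under a tariff-rate quota (threshold 4,197 m²). In-quota: 4,197 m² at 6%; over-quota: 486 m² at 18.5%.
Pro-rata value split: in-quota = €1,015,836.36 × 4,197/4,683 = €910,413.24; over-quota = €1,015,836.36 − €910,413.24 = €105,423.12.
In-quota duty = €910,413.24 × 6% = €54,624.79. Over-quota duty = €105,423.12 × 18.5% = €19,503.28.
Line duty = €54,624.79 + €19,503.28 = €74,128.07.
Line 2 (79.64, Drenador, 976 units, €37,361.28):
Base rate for 79.64 is 29%.
Duty = €37,361.28 × 29% = €10,834.77.
Line 3 (63.57, Ulara, 2,513 units, €293,191.71):
Base rate for 63.57 is 9% + €0.59/unit.
Additional duty on 63.57 from Ulara: +4.1%. Applied ad valorem rate: 9% + 4.1% = 13.1%.
Duty = €293,191.71 × 13.1% + 2,513 × €0.59 = €39,890.78.
Line 4 (45.51, Ulara, 2,231 units, €523,749.56):
Base rate for 45.51 is 7% + €3.64/unit.
Duty = €523,749.56 × 7% + 2,231 × €3.64 = €44,783.31.
Total = €74,128.07 + €10,834.77 + €39,890.78 + €44,783.31 = €169,636.93.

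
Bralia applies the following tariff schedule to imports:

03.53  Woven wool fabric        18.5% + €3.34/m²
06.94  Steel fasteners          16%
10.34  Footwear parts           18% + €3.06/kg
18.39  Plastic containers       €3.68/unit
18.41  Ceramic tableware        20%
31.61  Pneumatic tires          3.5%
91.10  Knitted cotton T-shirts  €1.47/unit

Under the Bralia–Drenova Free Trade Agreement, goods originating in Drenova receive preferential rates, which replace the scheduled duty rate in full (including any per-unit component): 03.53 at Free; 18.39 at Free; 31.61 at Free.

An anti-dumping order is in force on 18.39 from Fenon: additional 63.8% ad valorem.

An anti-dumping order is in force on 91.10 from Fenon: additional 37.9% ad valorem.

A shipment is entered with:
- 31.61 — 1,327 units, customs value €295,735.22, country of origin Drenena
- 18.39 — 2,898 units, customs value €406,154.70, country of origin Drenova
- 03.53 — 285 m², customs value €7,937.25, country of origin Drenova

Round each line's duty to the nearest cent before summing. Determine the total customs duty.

€10,350.73

Line 1 (31.61, Drenena, 1,327 units, €295,735.22):
Base rate for 31.61 is 3.5%.
31.61 has an FTA preferential rate, but origin Drenena is not Drenova; base rate stands.
Duty = €295,735.22 × 3.5% = €10,350.73.
Line 2 (18.39, Drenova, 2,898 units, €406,154.70):
Base rate for 18.39 is €3.68/unit.
Origin Drenova qualifies under the Bralia–Drenova agreement and 18.39 is covered: preferential rate Free applies instead.
The additional-duty order on 18.39 targets Fenon, not Drenova; it does not apply.
Duty = €406,154.70 × 0% = €0.00.
Line 3 (03.53, Drenova, 285 m², €7,937.25):
Base rate for 03.53 is 18.5% + €3.34/m².
Origin Drenova qualifies under the Bralia–Drenova agreement and 03.53 is covered: preferential rate Free applies instead.
Duty = €7,937.25 × 0% = €0.00.
Total = €10,350.73 + €0.00 + €0.00 = €10,350.73.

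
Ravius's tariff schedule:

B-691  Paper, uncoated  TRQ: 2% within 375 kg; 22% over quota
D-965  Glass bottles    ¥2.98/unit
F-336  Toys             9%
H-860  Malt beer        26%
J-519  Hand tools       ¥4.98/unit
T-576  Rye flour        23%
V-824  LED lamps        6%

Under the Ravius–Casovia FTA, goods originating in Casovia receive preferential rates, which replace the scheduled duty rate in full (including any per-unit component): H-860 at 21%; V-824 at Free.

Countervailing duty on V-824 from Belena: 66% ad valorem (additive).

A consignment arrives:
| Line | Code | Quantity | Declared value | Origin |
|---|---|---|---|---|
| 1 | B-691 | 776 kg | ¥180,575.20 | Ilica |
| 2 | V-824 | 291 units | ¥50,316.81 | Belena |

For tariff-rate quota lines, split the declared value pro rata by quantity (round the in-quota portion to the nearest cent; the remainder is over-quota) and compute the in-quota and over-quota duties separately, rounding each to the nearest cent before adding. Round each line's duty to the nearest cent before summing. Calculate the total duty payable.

Line 1 (B-691, Ilica, 776 kg, ¥180,575.20):
Code B-691 is under a tariff-rate quota (threshold 375 kg). In-quota: 375 kg at 2%; over-quota: 401 kg at 22%.
Pro-rata value split: in-quota = ¥180,575.20 × 375/776 = ¥87,262.50; over-quota = ¥180,575.20 − ¥87,262.50 = ¥93,312.70.
In-quota duty = ¥87,262.50 × 2% = ¥1,745.25. Over-quota duty = ¥93,312.70 × 22% = ¥20,528.79.
Line duty = ¥1,745.25 + ¥20,528.79 = ¥22,274.04.
Line 2 (V-824, Belena, 291 units, ¥50,316.81):
Base rate for V-824 is 6%.
V-824 has an FTA preferential rate, but origin Belena is not Casovia; base rate stands.
Additional duty on V-824 from Belena: +66%. Applied ad valorem rate: 6% + 66% = 72%.
Duty = ¥50,316.81 × 72% = ¥36,228.10.
Total = ¥22,274.04 + ¥36,228.10 = ¥58,502.14.

¥58,502.14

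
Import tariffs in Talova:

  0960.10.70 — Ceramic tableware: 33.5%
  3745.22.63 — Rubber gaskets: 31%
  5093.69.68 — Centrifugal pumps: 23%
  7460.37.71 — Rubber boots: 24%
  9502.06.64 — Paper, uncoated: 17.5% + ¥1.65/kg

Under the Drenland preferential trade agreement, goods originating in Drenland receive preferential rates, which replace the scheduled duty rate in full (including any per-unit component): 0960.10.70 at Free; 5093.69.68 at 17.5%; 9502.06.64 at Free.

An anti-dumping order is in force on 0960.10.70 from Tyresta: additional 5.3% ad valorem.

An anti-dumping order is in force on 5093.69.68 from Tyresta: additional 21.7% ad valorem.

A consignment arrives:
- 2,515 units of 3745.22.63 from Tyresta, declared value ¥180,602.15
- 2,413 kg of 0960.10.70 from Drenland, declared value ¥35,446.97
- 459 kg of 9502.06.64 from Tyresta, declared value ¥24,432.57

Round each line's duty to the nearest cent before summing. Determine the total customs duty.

Line 1 (3745.22.63, Tyresta, 2,515 units, ¥180,602.15):
Base rate for 3745.22.63 is 31%.
Duty = ¥180,602.15 × 31% = ¥55,986.67.
Line 2 (0960.10.70, Drenland, 2,413 kg, ¥35,446.97):
Base rate for 0960.10.70 is 33.5%.
Origin Drenland qualifies under the Talova–Drenland agreement and 0960.10.70 is covered: preferential rate Free applies instead.
The additional-duty order on 0960.10.70 targets Tyresta, not Drenland; it does not apply.
Duty = ¥35,446.97 × 0% = ¥0.00.
Line 3 (9502.06.64, Tyresta, 459 kg, ¥24,432.57):
Base rate for 9502.06.64 is 17.5% + ¥1.65/kg.
9502.06.64 has an FTA preferential rate, but origin Tyresta is not Drenland; base rate stands.
Duty = ¥24,432.57 × 17.5% + 459 × ¥1.65 = ¥5,033.05.
Total = ¥55,986.67 + ¥0.00 + ¥5,033.05 = ¥61,019.72.

¥61,019.72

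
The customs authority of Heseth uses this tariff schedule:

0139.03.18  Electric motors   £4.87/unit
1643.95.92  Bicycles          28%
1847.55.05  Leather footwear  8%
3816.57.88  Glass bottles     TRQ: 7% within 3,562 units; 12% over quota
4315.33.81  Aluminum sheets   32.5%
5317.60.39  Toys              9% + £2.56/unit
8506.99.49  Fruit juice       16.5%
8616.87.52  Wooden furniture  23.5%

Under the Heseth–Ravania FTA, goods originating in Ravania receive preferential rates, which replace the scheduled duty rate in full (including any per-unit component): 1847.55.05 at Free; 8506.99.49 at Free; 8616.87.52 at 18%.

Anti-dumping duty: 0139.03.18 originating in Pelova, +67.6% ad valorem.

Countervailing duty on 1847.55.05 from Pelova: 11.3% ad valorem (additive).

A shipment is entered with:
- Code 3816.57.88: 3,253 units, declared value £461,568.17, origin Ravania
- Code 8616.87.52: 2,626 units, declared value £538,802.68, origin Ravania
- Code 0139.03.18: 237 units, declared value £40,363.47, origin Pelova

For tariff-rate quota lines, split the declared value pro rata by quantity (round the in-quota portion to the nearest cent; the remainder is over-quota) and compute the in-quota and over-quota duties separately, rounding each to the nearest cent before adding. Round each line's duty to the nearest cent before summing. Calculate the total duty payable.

£157,734.15

Line 1 (3816.57.88, Ravania, 3,253 units, £461,568.17):
Code 3816.57.88 is under a tariff-rate quota (threshold 3,562 units). Quantity 3,253 units is within the quota, so the in-quota rate 7% applies to the full value.
Duty = £461,568.17 × 7% = £32,309.77.
Line 2 (8616.87.52, Ravania, 2,626 units, £538,802.68):
Base rate for 8616.87.52 is 23.5%.
Origin Ravania qualifies under the Heseth–Ravania agreement and 8616.87.52 is covered: preferential rate 18% applies instead.
Duty = £538,802.68 × 18% = £96,984.48.
Line 3 (0139.03.18, Pelova, 237 units, £40,363.47):
Base rate for 0139.03.18 is £4.87/unit.
Additional duty on 0139.03.18 from Pelova: +67.6% ad valorem. Applied ad valorem rate = 67.6%.
Duty = £40,363.47 × 67.6% + 237 × £4.87 = £28,439.90.
Total = £32,309.77 + £96,984.48 + £28,439.90 = £157,734.15.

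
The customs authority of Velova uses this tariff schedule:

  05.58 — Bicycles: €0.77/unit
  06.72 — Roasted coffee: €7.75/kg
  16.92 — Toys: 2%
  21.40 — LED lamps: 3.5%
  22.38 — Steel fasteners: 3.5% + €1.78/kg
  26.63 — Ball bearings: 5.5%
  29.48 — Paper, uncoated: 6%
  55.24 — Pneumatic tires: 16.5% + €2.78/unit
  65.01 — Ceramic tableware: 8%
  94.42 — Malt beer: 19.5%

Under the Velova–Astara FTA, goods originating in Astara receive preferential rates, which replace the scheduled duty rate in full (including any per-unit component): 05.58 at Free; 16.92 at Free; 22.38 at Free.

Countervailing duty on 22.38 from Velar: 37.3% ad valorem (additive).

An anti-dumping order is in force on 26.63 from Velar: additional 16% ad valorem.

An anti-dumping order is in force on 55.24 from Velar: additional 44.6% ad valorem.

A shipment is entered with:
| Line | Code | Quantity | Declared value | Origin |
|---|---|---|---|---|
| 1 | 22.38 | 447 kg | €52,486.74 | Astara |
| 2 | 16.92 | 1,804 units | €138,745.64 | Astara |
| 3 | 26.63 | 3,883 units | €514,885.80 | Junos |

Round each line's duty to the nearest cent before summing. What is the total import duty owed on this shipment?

€28,318.72

Line 1 (22.38, Astara, 447 kg, €52,486.74):
Base rate for 22.38 is 3.5% + €1.78/kg.
Origin Astara qualifies under the Velova–Astara agreement and 22.38 is covered: preferential rate Free applies instead.
The additional-duty order on 22.38 targets Velar, not Astara; it does not apply.
Duty = €52,486.74 × 0% = €0.00.
Line 2 (16.92, Astara, 1,804 units, €138,745.64):
Base rate for 16.92 is 2%.
Origin Astara qualifies under the Velova–Astara agreement and 16.92 is covered: preferential rate Free applies instead.
Duty = €138,745.64 × 0% = €0.00.
Line 3 (26.63, Junos, 3,883 units, €514,885.80):
Base rate for 26.63 is 5.5%.
The additional-duty order on 26.63 targets Velar, not Junos; it does not apply.
Duty = €514,885.80 × 5.5% = €28,318.72.
Total = €0.00 + €0.00 + €28,318.72 = €28,318.72.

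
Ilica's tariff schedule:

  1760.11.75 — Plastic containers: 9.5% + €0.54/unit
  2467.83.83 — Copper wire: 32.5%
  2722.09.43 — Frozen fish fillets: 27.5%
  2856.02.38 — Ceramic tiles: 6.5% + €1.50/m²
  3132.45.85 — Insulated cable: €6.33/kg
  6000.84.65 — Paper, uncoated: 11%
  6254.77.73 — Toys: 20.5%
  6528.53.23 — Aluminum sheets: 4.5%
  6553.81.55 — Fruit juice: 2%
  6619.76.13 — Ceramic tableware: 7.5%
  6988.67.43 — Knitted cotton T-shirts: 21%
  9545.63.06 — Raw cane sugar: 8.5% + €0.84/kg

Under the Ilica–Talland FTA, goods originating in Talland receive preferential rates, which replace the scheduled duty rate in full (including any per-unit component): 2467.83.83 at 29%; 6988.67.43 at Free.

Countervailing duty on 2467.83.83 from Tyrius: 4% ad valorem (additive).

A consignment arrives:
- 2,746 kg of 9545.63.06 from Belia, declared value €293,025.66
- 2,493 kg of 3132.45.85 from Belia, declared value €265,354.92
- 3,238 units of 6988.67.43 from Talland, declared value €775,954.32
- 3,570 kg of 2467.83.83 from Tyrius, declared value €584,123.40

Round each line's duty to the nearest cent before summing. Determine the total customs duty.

Line 1 (9545.63.06, Belia, 2,746 kg, €293,025.66):
Base rate for 9545.63.06 is 8.5% + €0.84/kg.
Duty = €293,025.66 × 8.5% + 2,746 × €0.84 = €27,213.82.
Line 2 (3132.45.85, Belia, 2,493 kg, €265,354.92):
Base rate for 3132.45.85 is €6.33/kg.
Duty = 2,493 × €6.33 = €15,780.69.
Line 3 (6988.67.43, Talland, 3,238 units, €775,954.32):
Base rate for 6988.67.43 is 21%.
Origin Talland qualifies under the Ilica–Talland agreement and 6988.67.43 is covered: preferential rate Free applies instead.
Duty = €775,954.32 × 0% = €0.00.
Line 4 (2467.83.83, Tyrius, 3,570 kg, €584,123.40):
Base rate for 2467.83.83 is 32.5%.
2467.83.83 has an FTA preferential rate, but origin Tyrius is not Talland; base rate stands.
Additional duty on 2467.83.83 from Tyrius: +4%. Applied ad valorem rate: 32.5% + 4% = 36.5%.
Duty = €584,123.40 × 36.5% = €213,205.04.
Total = €27,213.82 + €15,780.69 + €0.00 + €213,205.04 = €256,199.55.

€256,199.55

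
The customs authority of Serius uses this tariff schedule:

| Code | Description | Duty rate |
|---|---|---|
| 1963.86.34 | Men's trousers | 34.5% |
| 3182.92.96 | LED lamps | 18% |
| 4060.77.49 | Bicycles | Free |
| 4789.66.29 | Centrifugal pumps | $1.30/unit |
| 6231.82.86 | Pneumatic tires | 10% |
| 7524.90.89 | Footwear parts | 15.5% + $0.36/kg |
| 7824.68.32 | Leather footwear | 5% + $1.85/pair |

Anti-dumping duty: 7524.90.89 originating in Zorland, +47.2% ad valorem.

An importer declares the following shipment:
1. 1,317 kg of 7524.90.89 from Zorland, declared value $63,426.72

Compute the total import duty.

Line 1 (7524.90.89, Zorland, 1,317 kg, $63,426.72):
Base rate for 7524.90.89 is 15.5% + $0.36/kg.
Additional duty on 7524.90.89 from Zorland: +47.2%. Applied ad valorem rate: 15.5% + 47.2% = 62.7%.
Duty = $63,426.72 × 62.7% + 1,317 × $0.36 = $40,242.67.

$40,242.67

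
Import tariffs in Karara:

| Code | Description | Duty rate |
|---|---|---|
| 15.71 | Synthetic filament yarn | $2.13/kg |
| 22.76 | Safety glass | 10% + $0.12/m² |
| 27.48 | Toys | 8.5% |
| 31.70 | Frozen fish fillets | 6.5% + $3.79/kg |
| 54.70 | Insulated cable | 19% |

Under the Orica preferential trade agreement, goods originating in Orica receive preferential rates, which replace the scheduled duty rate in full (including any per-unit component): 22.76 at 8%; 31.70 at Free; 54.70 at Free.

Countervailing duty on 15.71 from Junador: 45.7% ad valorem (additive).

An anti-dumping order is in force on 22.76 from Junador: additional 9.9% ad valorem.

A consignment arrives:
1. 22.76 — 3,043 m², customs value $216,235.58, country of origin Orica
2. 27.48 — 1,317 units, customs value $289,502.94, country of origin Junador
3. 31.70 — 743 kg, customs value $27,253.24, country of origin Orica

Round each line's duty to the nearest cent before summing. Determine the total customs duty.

Line 1 (22.76, Orica, 3,043 m², $216,235.58):
Base rate for 22.76 is 10% + $0.12/m².
Origin Orica qualifies under the Karara–Orica agreement and 22.76 is covered: preferential rate 8% applies instead.
The additional-duty order on 22.76 targets Junador, not Orica; it does not apply.
Duty = $216,235.58 × 8% = $17,298.85.
Line 2 (27.48, Junador, 1,317 units, $289,502.94):
Base rate for 27.48 is 8.5%.
Duty = $289,502.94 × 8.5% = $24,607.75.
Line 3 (31.70, Orica, 743 kg, $27,253.24):
Base rate for 31.70 is 6.5% + $3.79/kg.
Origin Orica qualifies under the Karara–Orica agreement and 31.70 is covered: preferential rate Free applies instead.
Duty = $27,253.24 × 0% = $0.00.
Total = $17,298.85 + $24,607.75 + $0.00 = $41,906.60.

$41,906.60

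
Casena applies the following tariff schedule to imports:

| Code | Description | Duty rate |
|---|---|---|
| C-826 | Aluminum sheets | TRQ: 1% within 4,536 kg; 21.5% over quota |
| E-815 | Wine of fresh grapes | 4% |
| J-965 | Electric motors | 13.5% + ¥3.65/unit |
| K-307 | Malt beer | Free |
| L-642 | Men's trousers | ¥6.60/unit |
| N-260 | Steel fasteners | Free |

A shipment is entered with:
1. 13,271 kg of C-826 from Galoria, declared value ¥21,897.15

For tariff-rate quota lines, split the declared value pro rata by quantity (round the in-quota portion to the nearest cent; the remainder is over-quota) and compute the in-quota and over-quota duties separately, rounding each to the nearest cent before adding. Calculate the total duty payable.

Line 1 (C-826, Galoria, 13,271 kg, ¥21,897.15):
Code C-826 is under a tariff-rate quota (threshold 4,536 kg). In-quota: 4,536 kg at 1%; over-quota: 8,735 kg at 21.5%.
Pro-rata value split: in-quota = ¥21,897.15 × 4,536/13,271 = ¥7,484.40; over-quota = ¥21,897.15 − ¥7,484.40 = ¥14,412.75.
In-quota duty = ¥7,484.40 × 1% = ¥74.84. Over-quota duty = ¥14,412.75 × 21.5% = ¥3,098.74.
Line duty = ¥74.84 + ¥3,098.74 = ¥3,173.58.

¥3,173.58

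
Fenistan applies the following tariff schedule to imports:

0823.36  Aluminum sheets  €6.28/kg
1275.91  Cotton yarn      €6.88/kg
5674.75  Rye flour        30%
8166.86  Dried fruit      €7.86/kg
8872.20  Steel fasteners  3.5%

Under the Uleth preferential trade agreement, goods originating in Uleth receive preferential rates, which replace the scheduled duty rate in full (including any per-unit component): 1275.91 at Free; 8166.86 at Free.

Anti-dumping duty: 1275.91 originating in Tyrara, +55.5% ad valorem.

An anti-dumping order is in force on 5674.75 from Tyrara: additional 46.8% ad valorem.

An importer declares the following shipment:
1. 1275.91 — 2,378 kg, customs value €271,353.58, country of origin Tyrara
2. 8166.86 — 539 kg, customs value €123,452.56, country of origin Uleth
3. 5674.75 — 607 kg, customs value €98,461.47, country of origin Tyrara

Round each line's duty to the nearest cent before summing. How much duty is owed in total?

€242,580.29

Line 1 (1275.91, Tyrara, 2,378 kg, €271,353.58):
Base rate for 1275.91 is €6.88/kg.
1275.91 has an FTA preferential rate, but origin Tyrara is not Uleth; base rate stands.
Additional duty on 1275.91 from Tyrara: +55.5% ad valorem. Applied ad valorem rate = 55.5%.
Duty = €271,353.58 × 55.5% + 2,378 × €6.88 = €166,961.88.
Line 2 (8166.86, Uleth, 539 kg, €123,452.56):
Base rate for 8166.86 is €7.86/kg.
Origin Uleth qualifies under the Fenistan–Uleth agreement and 8166.86 is covered: preferential rate Free applies instead.
Duty = €123,452.56 × 0% = €0.00.
Line 3 (5674.75, Tyrara, 607 kg, €98,461.47):
Base rate for 5674.75 is 30%.
Additional duty on 5674.75 from Tyrara: +46.8%. Applied ad valorem rate: 30% + 46.8% = 76.8%.
Duty = €98,461.47 × 76.8% = €75,618.41.
Total = €166,961.88 + €0.00 + €75,618.41 = €242,580.29.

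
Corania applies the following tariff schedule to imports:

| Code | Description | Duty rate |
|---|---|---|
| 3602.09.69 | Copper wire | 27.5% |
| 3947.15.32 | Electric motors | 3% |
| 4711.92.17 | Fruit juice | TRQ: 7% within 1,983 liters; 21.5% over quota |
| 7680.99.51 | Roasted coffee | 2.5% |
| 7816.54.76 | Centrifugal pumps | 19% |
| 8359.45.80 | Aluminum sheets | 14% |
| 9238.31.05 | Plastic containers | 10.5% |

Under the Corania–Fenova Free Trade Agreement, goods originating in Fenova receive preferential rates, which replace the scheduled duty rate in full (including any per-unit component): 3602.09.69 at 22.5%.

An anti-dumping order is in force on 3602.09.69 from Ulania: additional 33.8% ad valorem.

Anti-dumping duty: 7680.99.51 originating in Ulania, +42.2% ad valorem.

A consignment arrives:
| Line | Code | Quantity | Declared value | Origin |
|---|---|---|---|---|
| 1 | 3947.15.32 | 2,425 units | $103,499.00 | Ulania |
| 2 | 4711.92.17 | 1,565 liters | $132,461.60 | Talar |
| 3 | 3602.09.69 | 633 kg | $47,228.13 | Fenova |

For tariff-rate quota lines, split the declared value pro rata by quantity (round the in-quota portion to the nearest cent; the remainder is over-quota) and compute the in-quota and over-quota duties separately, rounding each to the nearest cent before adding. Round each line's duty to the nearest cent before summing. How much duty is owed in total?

Line 1 (3947.15.32, Ulania, 2,425 units, $103,499.00):
Base rate for 3947.15.32 is 3%.
Duty = $103,499.00 × 3% = $3,104.97.
Line 2 (4711.92.17, Talar, 1,565 liters, $132,461.60):
Code 4711.92.17 is under a tariff-rate quota (threshold 1,983 liters). Quantity 1,565 liters is within the quota, so the in-quota rate 7% applies to the full value.
Duty = $132,461.60 × 7% = $9,272.31.
Line 3 (3602.09.69, Fenova, 633 kg, $47,228.13):
Base rate for 3602.09.69 is 27.5%.
Origin Fenova qualifies under the Corania–Fenova agreement and 3602.09.69 is covered: preferential rate 22.5% applies instead.
The additional-duty order on 3602.09.69 targets Ulania, not Fenova; it does not apply.
Duty = $47,228.13 × 22.5% = $10,626.33.
Total = $3,104.97 + $9,272.31 + $10,626.33 = $23,003.61.

$23,003.61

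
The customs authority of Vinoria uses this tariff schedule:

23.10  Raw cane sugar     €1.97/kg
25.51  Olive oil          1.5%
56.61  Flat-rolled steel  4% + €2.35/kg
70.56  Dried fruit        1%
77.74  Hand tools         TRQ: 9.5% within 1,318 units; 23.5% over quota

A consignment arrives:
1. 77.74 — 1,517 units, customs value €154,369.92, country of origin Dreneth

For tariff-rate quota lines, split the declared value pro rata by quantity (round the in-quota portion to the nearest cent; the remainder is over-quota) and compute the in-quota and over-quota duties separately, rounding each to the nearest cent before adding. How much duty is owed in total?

Line 1 (77.74, Dreneth, 1,517 units, €154,369.92):
Code 77.74 is under a tariff-rate quota (threshold 1,318 units). In-quota: 1,318 units at 9.5%; over-quota: 199 units at 23.5%.
Pro-rata value split: in-quota = €154,369.92 × 1,318/1,517 = €134,119.68; over-quota = €154,369.92 − €134,119.68 = €20,250.24.
In-quota duty = €134,119.68 × 9.5% = €12,741.37. Over-quota duty = €20,250.24 × 23.5% = €4,758.81.
Line duty = €12,741.37 + €4,758.81 = €17,500.18.

€17,500.18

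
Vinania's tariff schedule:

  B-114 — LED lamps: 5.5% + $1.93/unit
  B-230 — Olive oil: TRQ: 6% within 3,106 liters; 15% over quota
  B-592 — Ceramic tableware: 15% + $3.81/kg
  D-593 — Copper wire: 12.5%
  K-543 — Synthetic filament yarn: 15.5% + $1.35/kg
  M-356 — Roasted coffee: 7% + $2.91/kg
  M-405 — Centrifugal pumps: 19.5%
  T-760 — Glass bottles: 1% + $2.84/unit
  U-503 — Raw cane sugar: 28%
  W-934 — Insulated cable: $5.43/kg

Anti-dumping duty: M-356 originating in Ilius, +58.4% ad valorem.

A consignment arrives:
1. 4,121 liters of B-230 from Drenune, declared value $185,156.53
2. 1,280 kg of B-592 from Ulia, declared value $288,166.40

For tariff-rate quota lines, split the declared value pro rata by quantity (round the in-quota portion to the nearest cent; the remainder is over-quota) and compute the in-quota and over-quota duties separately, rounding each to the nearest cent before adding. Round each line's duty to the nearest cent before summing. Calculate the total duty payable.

$63,315.50

Line 1 (B-230, Drenune, 4,121 liters, $185,156.53):
Code B-230 is under a tariff-rate quota (threshold 3,106 liters). In-quota: 3,106 liters at 6%; over-quota: 1,015 liters at 15%.
Pro-rata value split: in-quota = $185,156.53 × 3,106/4,121 = $139,552.58; over-quota = $185,156.53 − $139,552.58 = $45,603.95.
In-quota duty = $139,552.58 × 6% = $8,373.15. Over-quota duty = $45,603.95 × 15% = $6,840.59.
Line duty = $8,373.15 + $6,840.59 = $15,213.74.
Line 2 (B-592, Ulia, 1,280 kg, $288,166.40):
Base rate for B-592 is 15% + $3.81/kg.
Duty = $288,166.40 × 15% + 1,280 × $3.81 = $48,101.76.
Total = $15,213.74 + $48,101.76 = $63,315.50.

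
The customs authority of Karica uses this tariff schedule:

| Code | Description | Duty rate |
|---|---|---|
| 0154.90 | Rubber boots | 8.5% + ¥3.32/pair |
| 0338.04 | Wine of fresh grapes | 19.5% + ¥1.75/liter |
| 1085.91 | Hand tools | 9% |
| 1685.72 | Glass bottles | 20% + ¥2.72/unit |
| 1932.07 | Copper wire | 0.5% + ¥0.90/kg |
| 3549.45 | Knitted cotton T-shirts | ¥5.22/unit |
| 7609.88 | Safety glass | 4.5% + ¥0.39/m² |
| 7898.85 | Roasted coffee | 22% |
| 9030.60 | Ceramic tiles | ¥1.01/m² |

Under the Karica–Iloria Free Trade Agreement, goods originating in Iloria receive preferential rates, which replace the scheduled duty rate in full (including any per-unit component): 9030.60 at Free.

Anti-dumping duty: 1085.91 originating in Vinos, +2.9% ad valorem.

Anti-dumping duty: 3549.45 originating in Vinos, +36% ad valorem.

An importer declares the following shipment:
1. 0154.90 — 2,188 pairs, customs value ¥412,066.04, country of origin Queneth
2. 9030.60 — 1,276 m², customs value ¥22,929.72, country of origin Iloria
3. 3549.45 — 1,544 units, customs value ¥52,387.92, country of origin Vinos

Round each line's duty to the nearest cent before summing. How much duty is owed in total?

Line 1 (0154.90, Queneth, 2,188 pairs, ¥412,066.04):
Base rate for 0154.90 is 8.5% + ¥3.32/pair.
Duty = ¥412,066.04 × 8.5% + 2,188 × ¥3.32 = ¥42,289.77.
Line 2 (9030.60, Iloria, 1,276 m², ¥22,929.72):
Base rate for 9030.60 is ¥1.01/m².
Origin Iloria qualifies under the Karica–Iloria agreement and 9030.60 is covered: preferential rate Free applies instead.
Duty = ¥22,929.72 × 0% = ¥0.00.
Line 3 (3549.45, Vinos, 1,544 units, ¥52,387.92):
Base rate for 3549.45 is ¥5.22/unit.
Additional duty on 3549.45 from Vinos: +36% ad valorem. Applied ad valorem rate = 36%.
Duty = ¥52,387.92 × 36% + 1,544 × ¥5.22 = ¥26,919.33.
Total = ¥42,289.77 + ¥0.00 + ¥26,919.33 = ¥69,209.10.

¥69,209.10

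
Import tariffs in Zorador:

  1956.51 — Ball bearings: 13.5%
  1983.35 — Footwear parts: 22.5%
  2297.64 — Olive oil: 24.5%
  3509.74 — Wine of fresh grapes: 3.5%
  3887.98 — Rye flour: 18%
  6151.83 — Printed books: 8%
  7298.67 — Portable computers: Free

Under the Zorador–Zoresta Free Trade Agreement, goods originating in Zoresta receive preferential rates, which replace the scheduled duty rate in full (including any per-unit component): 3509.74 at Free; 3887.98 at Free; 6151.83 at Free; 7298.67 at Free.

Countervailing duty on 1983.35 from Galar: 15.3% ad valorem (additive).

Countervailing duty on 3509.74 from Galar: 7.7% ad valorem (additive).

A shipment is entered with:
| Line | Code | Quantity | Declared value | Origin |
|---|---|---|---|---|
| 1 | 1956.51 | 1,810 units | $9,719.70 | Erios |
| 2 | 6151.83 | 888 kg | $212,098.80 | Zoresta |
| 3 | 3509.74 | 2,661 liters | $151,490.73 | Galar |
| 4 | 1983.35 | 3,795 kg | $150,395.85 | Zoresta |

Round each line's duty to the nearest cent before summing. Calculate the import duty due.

Line 1 (1956.51, Erios, 1,810 units, $9,719.70):
Base rate for 1956.51 is 13.5%.
Duty = $9,719.70 × 13.5% = $1,312.16.
Line 2 (6151.83, Zoresta, 888 kg, $212,098.80):
Base rate for 6151.83 is 8%.
Origin Zoresta qualifies under the Zorador–Zoresta agreement and 6151.83 is covered: preferential rate Free applies instead.
Duty = $212,098.80 × 0% = $0.00.
Line 3 (3509.74, Galar, 2,661 liters, $151,490.73):
Base rate for 3509.74 is 3.5%.
3509.74 has an FTA preferential rate, but origin Galar is not Zoresta; base rate stands.
Additional duty on 3509.74 from Galar: +7.7%. Applied ad valorem rate: 3.5% + 7.7% = 11.2%.
Duty = $151,490.73 × 11.2% = $16,966.96.
Line 4 (1983.35, Zoresta, 3,795 kg, $150,395.85):
Base rate for 1983.35 is 22.5%.
Origin Zoresta is the FTA partner but 1983.35 is not on the preference list; base rate stands.
The additional-duty order on 1983.35 targets Galar, not Zoresta; it does not apply.
Duty = $150,395.85 × 22.5% = $33,839.07.
Total = $1,312.16 + $0.00 + $16,966.96 + $33,839.07 = $52,118.19.

$52,118.19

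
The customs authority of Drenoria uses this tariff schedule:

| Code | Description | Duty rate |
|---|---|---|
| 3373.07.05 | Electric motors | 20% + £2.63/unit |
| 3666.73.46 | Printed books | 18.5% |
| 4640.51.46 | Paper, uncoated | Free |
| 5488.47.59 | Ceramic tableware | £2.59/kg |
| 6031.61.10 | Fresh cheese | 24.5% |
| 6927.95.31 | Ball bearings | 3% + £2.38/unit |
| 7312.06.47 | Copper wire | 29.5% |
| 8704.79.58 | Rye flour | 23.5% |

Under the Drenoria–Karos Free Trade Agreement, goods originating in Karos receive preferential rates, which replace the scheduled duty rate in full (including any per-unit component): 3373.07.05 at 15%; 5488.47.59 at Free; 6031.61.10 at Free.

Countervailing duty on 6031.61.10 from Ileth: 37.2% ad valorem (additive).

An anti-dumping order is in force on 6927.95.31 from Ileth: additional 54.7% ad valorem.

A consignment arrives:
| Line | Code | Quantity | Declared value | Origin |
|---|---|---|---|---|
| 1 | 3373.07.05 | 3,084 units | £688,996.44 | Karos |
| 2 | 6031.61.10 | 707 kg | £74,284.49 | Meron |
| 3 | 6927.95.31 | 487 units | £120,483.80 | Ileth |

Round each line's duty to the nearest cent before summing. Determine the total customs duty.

Line 1 (3373.07.05, Karos, 3,084 units, £688,996.44):
Base rate for 3373.07.05 is 20% + £2.63/unit.
Origin Karos qualifies under the Drenoria–Karos agreement and 3373.07.05 is covered: preferential rate 15% applies instead.
Duty = £688,996.44 × 15% = £103,349.47.
Line 2 (6031.61.10, Meron, 707 kg, £74,284.49):
Base rate for 6031.61.10 is 24.5%.
6031.61.10 has an FTA preferential rate, but origin Meron is not Karos; base rate stands.
The additional-duty order on 6031.61.10 targets Ileth, not Meron; it does not apply.
Duty = £74,284.49 × 24.5% = £18,199.70.
Line 3 (6927.95.31, Ileth, 487 units, £120,483.80):
Base rate for 6927.95.31 is 3% + £2.38/unit.
Additional duty on 6927.95.31 from Ileth: +54.7%. Applied ad valorem rate: 3% + 54.7% = 57.7%.
Duty = £120,483.80 × 57.7% + 487 × £2.38 = £70,678.21.
Total = £103,349.47 + £18,199.70 + £70,678.21 = £192,227.38.

£192,227.38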